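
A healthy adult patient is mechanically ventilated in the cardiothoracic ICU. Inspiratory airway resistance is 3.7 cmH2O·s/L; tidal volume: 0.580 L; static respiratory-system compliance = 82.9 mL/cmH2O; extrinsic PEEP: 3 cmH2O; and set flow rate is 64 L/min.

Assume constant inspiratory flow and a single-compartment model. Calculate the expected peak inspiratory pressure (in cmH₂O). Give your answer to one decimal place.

13.9

Flow: 64 L/min ÷ 60 = 1.0667 L/s.
Equation of motion (constant flow): PIP = Vt/C + R·V̇ + PEEP.
PIP = 580/82.9 + 3.7×1.0667 + 3 = 6.996 + 3.947 + 3 = 13.943 cmH2O.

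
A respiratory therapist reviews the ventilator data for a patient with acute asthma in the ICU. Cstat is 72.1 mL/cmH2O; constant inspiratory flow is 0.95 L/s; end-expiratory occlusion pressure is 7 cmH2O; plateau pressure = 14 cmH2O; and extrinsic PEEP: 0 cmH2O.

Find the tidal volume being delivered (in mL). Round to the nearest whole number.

End-expiratory occlusion gives total PEEP = 7 cmH2O (intrinsic PEEP = 7 − 0 = 7). Use total PEEP for the elastic gradient.
Vt = Cstat × (Pplat − PEEPtotal) = 72.1 × (14 − 7) = 72.1 × 7.0 = 504.7 mL.

505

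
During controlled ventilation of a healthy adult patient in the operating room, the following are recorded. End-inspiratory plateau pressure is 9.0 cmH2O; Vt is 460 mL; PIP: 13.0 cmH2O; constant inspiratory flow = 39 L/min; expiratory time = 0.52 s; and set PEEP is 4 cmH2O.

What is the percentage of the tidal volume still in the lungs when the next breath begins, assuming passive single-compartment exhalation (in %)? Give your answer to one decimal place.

Flow: 39 L/min ÷ 60 = 0.65 L/s.
R = (PIP − Pplat)/V̇ = (13.0 − 9.0) / 0.65 = 4.0/0.65 = 6.154 cmH2O·s/L.
C = Vt/(Pplat − PEEP) = 460.0 / (9.0 − 4) = 460.0/5.0 = 92.0 mL/cmH2O.
τ = R × C = 6.154 × 0.092 L/cmH2O = 0.5662 s.
Fraction remaining at end-expiration = e^(−Te/τ) = e^(−0.52/0.5662) = 0.3992 → 39.92%.

39.9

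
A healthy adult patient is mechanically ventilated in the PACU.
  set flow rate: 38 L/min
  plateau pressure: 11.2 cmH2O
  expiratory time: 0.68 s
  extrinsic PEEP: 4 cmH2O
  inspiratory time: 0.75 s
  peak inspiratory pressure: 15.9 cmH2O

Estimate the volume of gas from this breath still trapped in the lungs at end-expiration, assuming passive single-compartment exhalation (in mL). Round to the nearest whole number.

118

Flow: 38 L/min ÷ 60 = 0.6333 L/s.
Vt = flow × Ti = 0.6333 L/s × 0.75 s × 1000 mL/L = 474.98 mL.
R = (PIP − Pplat)/V̇ = (15.9 − 11.2) / 0.6333 = 4.7/0.6333 = 7.421 cmH2O·s/L.
C = Vt/(Pplat − PEEP) = 474.98 / (11.2 − 4) = 474.98/7.2 = 65.969 mL/cmH2O.
τ = R × C = 7.421 × 0.06597 L/cmH2O = 0.4896 s.
Fraction remaining = e^(−Te/τ) = e^(−0.68/0.4896) = 0.2494.
Trapped volume = 474.98 × 0.2494 = 118.46 mL.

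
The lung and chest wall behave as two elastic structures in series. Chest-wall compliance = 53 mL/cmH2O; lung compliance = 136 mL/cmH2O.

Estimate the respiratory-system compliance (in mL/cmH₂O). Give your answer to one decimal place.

38.1

Lung and chest wall are elastances in series: 1/Crs = 1/CL + 1/Ccw.
1/Crs = 1/136 + 1/53 = 0.02622.
Crs = 38.139 mL/cmH2O.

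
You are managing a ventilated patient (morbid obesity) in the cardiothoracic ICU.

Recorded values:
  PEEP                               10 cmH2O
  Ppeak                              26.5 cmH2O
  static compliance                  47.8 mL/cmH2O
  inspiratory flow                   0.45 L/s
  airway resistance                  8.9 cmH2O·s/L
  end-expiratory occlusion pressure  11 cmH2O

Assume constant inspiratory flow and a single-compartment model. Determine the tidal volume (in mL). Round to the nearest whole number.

Total PEEP = 11 cmH2O (set 10 + intrinsic 1); this is the baseline alveolar pressure.
Equation of motion (constant flow): PIP = Vt/C + R·V̇ + PEEP.
Vt/C = PIP − R·V̇ − PEEP = 26.5 − 4.005 − 11 = 11.495 cmH2O.
Vt = C × 11.495 = 47.8 × 11.495 = 549.46 mL.

549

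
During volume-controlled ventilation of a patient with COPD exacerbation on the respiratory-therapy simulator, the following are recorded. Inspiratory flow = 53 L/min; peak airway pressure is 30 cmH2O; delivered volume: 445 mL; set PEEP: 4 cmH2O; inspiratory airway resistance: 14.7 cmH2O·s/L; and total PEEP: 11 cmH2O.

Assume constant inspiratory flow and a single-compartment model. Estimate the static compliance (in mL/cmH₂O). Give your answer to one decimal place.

Flow: 53 L/min ÷ 60 = 0.8833 L/s.
Total PEEP = 11 cmH2O (set 4 + intrinsic 7); this is the baseline alveolar pressure.
Equation of motion (constant flow): PIP = Vt/C + R·V̇ + PEEP.
Vt/C = PIP − R·V̇ − PEEP = 30 − 14.7×0.8833 − 11 = 30 − 12.985 − 11 = 6.015 cmH2O.
C = Vt / 6.015 = 445 / 6.015 = 73.982 mL/cmH2O.

74.0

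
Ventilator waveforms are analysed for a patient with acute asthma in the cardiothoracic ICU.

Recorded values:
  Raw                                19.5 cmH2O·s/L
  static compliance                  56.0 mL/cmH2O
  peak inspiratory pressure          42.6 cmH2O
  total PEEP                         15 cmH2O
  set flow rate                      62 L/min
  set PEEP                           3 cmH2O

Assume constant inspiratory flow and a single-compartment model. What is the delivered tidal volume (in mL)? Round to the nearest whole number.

Flow: 62 L/min ÷ 60 = 1.0333 L/s.
Total PEEP = 15 cmH2O (set 3 + intrinsic 12); this is the baseline alveolar pressure.
Equation of motion (constant flow): PIP = Vt/C + R·V̇ + PEEP.
Vt/C = PIP − R·V̇ − PEEP = 42.6 − 20.149 − 15 = 7.451 cmH2O.
Vt = C × 7.451 = 56.0 × 7.451 = 417.26 mL.

417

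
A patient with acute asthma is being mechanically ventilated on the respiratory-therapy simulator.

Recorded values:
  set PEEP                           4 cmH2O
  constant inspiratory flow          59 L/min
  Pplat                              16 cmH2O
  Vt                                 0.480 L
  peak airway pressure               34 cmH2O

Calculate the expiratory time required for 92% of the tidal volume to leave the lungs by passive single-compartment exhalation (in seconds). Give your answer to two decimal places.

Flow: 59 L/min ÷ 60 = 0.9833 L/s.
R = (PIP − Pplat)/V̇ = (34 − 16) / 0.9833 = 18.0/0.9833 = 18.306 cmH2O·s/L.
C = Vt/(Pplat − PEEP) = 480.0 / (16 − 4) = 480.0/12.0 = 40.0 mL/cmH2O.
τ = R × C = 18.306 × 0.04 L/cmH2O = 0.7322 s.
t = −τ·ln(1 − 0.92) = −0.7322·ln(0.08) = 1.849 s.

1.85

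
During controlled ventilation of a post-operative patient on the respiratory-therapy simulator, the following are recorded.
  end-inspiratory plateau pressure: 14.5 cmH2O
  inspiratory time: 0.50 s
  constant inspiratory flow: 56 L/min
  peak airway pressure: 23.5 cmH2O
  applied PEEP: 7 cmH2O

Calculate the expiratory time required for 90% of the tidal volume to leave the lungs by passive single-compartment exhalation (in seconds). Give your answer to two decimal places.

1.38

Flow: 56 L/min ÷ 60 = 0.9333 L/s.
Vt = flow × Ti = 0.9333 L/s × 0.50 s × 1000 mL/L = 466.65 mL.
R = (PIP − Pplat)/V̇ = (23.5 − 14.5) / 0.9333 = 9.0/0.9333 = 9.643 cmH2O·s/L.
C = Vt/(Pplat − PEEP) = 466.65 / (14.5 − 7) = 466.65/7.5 = 62.22 mL/cmH2O.
τ = R × C = 9.643 × 0.06222 L/cmH2O = 0.6 s.
t = −τ·ln(1 − 0.90) = −0.6·ln(0.1) = 1.382 s.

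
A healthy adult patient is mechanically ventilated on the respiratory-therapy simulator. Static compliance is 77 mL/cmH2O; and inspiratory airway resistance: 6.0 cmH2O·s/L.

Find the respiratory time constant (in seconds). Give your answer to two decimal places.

0.46

τ = R × C = 6.0 × 77 mL/cmH2O = 6.0 × 0.077 L/cmH2O = 0.462 s.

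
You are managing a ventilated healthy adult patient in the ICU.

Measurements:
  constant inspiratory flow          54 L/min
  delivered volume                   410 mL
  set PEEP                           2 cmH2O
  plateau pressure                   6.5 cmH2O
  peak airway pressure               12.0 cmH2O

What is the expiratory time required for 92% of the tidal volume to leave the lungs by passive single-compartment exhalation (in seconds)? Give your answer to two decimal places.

1.41

Flow: 54 L/min ÷ 60 = 0.9 L/s.
R = (PIP − Pplat)/V̇ = (12.0 − 6.5) / 0.9 = 5.5/0.9 = 6.111 cmH2O·s/L.
C = Vt/(Pplat − PEEP) = 410.0 / (6.5 − 2) = 410.0/4.5 = 91.111 mL/cmH2O.
τ = R × C = 6.111 × 0.09111 L/cmH2O = 0.5568 s.
t = −τ·ln(1 − 0.92) = −0.5568·ln(0.08) = 1.406 s.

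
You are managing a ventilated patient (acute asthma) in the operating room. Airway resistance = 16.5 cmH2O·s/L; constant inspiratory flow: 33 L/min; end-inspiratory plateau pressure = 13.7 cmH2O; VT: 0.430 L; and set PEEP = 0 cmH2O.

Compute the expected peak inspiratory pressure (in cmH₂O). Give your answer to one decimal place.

22.8

Flow: 33 L/min ÷ 60 = 0.55 L/s.
PIP = Pplat + Raw × flow = 13.7 + 16.5 × 0.55 = 13.7 + 9.075 = 22.775 cmH2O.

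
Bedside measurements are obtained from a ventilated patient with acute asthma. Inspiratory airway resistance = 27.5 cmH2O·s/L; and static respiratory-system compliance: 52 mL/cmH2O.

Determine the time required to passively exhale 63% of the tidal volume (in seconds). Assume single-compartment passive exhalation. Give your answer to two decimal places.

τ = R × C = 27.5 × 52 mL/cmH2O = 27.5 × 0.052 L/cmH2O = 1.43 s.
Exhaled fraction f = 1 − e^(−t/τ) → t = −τ·ln(1 − f) = −1.43·ln(0.37) = 1.422 s.

1.42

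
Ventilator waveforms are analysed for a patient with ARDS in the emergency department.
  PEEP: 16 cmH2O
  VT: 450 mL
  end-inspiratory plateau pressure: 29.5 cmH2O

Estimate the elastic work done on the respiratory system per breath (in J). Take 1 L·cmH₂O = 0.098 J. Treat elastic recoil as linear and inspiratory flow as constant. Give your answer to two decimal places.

Elastic work ≈ ½ × (Pplat − PEEP) × Vt = 0.5 × (29.5 − 16) × 0.450 L = 0.5 × 13.5 × 0.450 = 3.038 L·cmH2O.
× 0.098 J/(L·cmH2O) → 0.2977 J.

0.30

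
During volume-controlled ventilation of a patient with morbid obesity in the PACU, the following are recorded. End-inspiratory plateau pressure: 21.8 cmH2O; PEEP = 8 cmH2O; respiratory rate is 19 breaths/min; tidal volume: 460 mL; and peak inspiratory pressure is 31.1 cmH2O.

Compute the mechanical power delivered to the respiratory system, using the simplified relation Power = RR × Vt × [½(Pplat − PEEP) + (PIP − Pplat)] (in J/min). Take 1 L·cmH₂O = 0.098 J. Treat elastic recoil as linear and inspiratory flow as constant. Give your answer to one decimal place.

Per-breath work = Vt × [½(Pplat−PEEP) + (PIP−Pplat)] = 0.460 × [0.5×13.8 + 9.3] = 0.460 × 16.2 = 7.452 L·cmH2O.
Power = 19 × 7.452 = 141.59 L·cmH2O/min.
× 0.098 J/(L·cmH2O) → 13.876 J/min.

13.9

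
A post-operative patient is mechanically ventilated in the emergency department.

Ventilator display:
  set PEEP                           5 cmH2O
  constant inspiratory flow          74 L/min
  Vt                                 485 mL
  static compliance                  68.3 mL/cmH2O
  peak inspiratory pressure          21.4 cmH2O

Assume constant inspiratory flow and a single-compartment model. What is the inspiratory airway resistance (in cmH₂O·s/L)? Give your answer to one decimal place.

Flow: 74 L/min ÷ 60 = 1.2333 L/s.
Equation of motion (constant flow): PIP = Vt/C + R·V̇ + PEEP.
R·V̇ = PIP − Vt/C − PEEP = 21.4 − 485/68.3 − 5 = 21.4 − 7.101 − 5 = 9.299 cmH2O.
R = 9.299 / 1.2333 = 7.54 cmH2O·s/L.

7.5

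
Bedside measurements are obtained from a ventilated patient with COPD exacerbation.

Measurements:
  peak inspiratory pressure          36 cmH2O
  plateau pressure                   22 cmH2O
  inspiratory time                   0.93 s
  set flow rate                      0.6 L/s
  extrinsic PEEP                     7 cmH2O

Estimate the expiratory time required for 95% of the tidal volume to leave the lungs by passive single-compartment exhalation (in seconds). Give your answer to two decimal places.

Vt = flow × Ti = 0.6 L/s × 0.93 s × 1000 mL/L = 558.0 mL.
R = (PIP − Pplat)/V̇ = (36 − 22) / 0.6 = 14.0/0.6 = 23.333 cmH2O·s/L.
C = Vt/(Pplat − PEEP) = 558.0 / (22 − 7) = 558.0/15.0 = 37.2 mL/cmH2O.
τ = R × C = 23.333 × 0.0372 L/cmH2O = 0.868 s.
t = −τ·ln(1 − 0.95) = −0.868·ln(0.05) = 2.6 s.

2.60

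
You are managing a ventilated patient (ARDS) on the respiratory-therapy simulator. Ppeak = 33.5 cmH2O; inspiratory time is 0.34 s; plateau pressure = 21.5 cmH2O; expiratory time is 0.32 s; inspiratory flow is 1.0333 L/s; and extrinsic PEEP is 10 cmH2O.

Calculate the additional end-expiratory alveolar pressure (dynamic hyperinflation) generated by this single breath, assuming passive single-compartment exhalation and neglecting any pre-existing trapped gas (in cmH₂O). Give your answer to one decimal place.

4.7

Vt = flow × Ti = 1.0333 L/s × 0.34 s × 1000 mL/L = 351.32 mL.
R = (PIP − Pplat)/V̇ = (33.5 − 21.5) / 1.0333 = 12.0/1.0333 = 11.613 cmH2O·s/L.
C = Vt/(Pplat − PEEP) = 351.32 / (21.5 − 10) = 351.32/11.5 = 30.55 mL/cmH2O.
τ = R × C = 11.613 × 0.03055 L/cmH2O = 0.3548 s.
Fraction remaining = e^(−Te/τ) = e^(−0.32/0.3548) = 0.4058; trapped volume = 351.32 × 0.4058 = 142.57 mL.
Additional alveolar pressure from trapping ≈ V_trapped / C = 142.57 / 30.55 = 4.667 cmH2O.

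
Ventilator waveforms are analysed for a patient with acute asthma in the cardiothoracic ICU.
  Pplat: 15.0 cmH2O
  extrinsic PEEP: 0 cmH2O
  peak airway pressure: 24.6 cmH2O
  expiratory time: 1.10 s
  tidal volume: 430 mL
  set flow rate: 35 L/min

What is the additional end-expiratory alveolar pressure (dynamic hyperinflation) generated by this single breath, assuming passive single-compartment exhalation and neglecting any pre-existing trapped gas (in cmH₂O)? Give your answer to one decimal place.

1.5

Flow: 35 L/min ÷ 60 = 0.5833 L/s.
R = (PIP − Pplat)/V̇ = (24.6 − 15.0) / 0.5833 = 9.6/0.5833 = 16.458 cmH2O·s/L.
C = Vt/(Pplat − PEEP) = 430.0 / (15.0 − 0) = 430.0/15.0 = 28.667 mL/cmH2O.
τ = R × C = 16.458 × 0.02867 L/cmH2O = 0.4719 s.
Fraction remaining = e^(−Te/τ) = e^(−1.10/0.4719) = 0.0972; trapped volume = 430.0 × 0.0972 = 41.796 mL.
Additional alveolar pressure from trapping ≈ V_trapped / C = 41.796 / 28.667 = 1.458 cmH2O.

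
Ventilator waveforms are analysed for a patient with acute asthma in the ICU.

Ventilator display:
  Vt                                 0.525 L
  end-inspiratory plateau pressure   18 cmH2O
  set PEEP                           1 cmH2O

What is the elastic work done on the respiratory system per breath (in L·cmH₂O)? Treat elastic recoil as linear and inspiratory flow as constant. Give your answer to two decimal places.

4.46

Elastic work ≈ ½ × (Pplat − PEEP) × Vt = 0.5 × (18 − 1) × 0.525 L = 0.5 × 17.0 × 0.525 = 4.463 L·cmH2O.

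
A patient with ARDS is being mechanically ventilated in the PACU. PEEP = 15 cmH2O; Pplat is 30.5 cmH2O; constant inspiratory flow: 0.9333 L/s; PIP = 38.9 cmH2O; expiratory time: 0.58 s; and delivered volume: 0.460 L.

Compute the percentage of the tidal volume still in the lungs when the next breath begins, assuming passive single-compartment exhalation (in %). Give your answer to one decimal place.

R = (PIP − Pplat)/V̇ = (38.9 − 30.5) / 0.9333 = 8.4/0.9333 = 9.0 cmH2O·s/L.
C = Vt/(Pplat − PEEP) = 460.0 / (30.5 − 15) = 460.0/15.5 = 29.677 mL/cmH2O.
τ = R × C = 9.0 × 0.02968 L/cmH2O = 0.2671 s.
Fraction remaining at end-expiration = e^(−Te/τ) = e^(−0.58/0.2671) = 0.114 → 11.4%.

11.4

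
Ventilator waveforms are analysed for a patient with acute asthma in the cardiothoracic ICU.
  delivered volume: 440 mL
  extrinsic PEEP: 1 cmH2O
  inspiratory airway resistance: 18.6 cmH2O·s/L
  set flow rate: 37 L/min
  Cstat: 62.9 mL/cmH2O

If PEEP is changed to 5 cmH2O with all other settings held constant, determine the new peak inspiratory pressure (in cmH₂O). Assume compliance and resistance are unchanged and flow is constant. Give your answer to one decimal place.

23.5

Flow: 37 L/min ÷ 60 = 0.6167 L/s.
PIP = Vt/C + R·V̇ + PEEP (constant-flow equation of motion).
Only the baseline term changes: ΔPIP = ΔPEEP = 5 − 1 = 4.0 cmH2O.
Original PIP = 440/62.9 + 18.6×0.6167 + 1 = 19.466 cmH2O; new PIP = 19.466 + (4.0) = 23.466 cmH2O.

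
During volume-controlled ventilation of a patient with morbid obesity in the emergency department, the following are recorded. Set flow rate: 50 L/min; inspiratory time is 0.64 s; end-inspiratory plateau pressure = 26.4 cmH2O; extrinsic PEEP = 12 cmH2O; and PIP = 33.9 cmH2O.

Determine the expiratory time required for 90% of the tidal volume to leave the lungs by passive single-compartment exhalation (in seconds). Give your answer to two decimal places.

Flow: 50 L/min ÷ 60 = 0.8333 L/s.
Vt = flow × Ti = 0.8333 L/s × 0.64 s × 1000 mL/L = 533.31 mL.
R = (PIP − Pplat)/V̇ = (33.9 − 26.4) / 0.8333 = 7.5/0.8333 = 9.0 cmH2O·s/L.
C = Vt/(Pplat − PEEP) = 533.31 / (26.4 − 12) = 533.31/14.4 = 37.035 mL/cmH2O.
τ = R × C = 9.0 × 0.03704 L/cmH2O = 0.3334 s.
t = −τ·ln(1 − 0.90) = −0.3334·ln(0.1) = 0.7677 s.

0.77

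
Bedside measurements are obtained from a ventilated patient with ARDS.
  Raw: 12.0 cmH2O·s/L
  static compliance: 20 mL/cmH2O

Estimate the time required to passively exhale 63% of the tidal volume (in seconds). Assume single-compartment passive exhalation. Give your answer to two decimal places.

0.24

τ = R × C = 12.0 × 20 mL/cmH2O = 12.0 × 0.020 L/cmH2O = 0.24 s.
Exhaled fraction f = 1 − e^(−t/τ) → t = −τ·ln(1 − f) = −0.24·ln(0.37) = 0.2386 s.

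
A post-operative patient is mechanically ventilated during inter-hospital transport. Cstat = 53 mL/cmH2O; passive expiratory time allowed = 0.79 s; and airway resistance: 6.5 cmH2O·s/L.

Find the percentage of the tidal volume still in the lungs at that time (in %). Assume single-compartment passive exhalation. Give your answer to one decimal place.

τ = R × C = 6.5 × 53 mL/cmH2O = 6.5 × 0.053 L/cmH2O = 0.3445 s.
Passive exhalation: V(t)/V₀ = e^(−t/τ) = e^(−0.79/0.3445) = 0.1009.
Fraction remaining = 0.1009 → 10.09%.

10.1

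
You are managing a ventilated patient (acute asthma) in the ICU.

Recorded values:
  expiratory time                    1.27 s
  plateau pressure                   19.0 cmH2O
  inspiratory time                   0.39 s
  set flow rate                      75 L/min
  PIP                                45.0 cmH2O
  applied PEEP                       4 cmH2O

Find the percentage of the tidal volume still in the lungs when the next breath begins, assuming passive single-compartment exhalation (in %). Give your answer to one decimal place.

Flow: 75 L/min ÷ 60 = 1.25 L/s.
Vt = flow × Ti = 1.25 L/s × 0.39 s × 1000 mL/L = 487.5 mL.
R = (PIP − Pplat)/V̇ = (45.0 − 19.0) / 1.25 = 26.0/1.25 = 20.8 cmH2O·s/L.
C = Vt/(Pplat − PEEP) = 487.5 / (19.0 − 4) = 487.5/15.0 = 32.5 mL/cmH2O.
τ = R × C = 20.8 × 0.0325 L/cmH2O = 0.676 s.
Fraction remaining at end-expiration = e^(−Te/τ) = e^(−1.27/0.676) = 0.1528 → 15.28%.

15.3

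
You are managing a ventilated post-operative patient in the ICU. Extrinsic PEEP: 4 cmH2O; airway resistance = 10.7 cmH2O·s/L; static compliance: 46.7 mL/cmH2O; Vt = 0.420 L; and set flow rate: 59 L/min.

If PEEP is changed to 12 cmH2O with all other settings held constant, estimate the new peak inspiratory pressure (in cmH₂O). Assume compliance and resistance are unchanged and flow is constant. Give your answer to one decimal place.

31.5

Flow: 59 L/min ÷ 60 = 0.9833 L/s.
PIP = Vt/C + R·V̇ + PEEP (constant-flow equation of motion).
Only the baseline term changes: ΔPIP = ΔPEEP = 12 − 4 = 8.0 cmH2O.
Original PIP = 420/46.7 + 10.7×0.9833 + 4 = 23.515 cmH2O; new PIP = 23.515 + (8.0) = 31.515 cmH2O.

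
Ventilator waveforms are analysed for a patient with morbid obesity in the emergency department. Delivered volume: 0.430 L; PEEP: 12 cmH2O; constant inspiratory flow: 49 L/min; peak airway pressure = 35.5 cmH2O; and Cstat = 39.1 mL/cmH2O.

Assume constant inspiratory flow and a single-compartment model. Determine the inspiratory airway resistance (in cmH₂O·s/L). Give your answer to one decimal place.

15.3

Flow: 49 L/min ÷ 60 = 0.8167 L/s.
Equation of motion (constant flow): PIP = Vt/C + R·V̇ + PEEP.
R·V̇ = PIP − Vt/C − PEEP = 35.5 − 430/39.1 − 12 = 35.5 − 10.997 − 12 = 12.503 cmH2O.
R = 12.503 / 0.8167 = 15.309 cmH2O·s/L.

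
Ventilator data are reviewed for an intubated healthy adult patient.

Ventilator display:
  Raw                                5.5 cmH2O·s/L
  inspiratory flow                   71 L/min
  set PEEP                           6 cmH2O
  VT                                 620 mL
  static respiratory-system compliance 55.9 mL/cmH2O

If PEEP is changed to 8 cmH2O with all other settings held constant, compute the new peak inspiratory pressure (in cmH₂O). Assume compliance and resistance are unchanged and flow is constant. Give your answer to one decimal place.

Flow: 71 L/min ÷ 60 = 1.1833 L/s.
PIP = Vt/C + R·V̇ + PEEP (constant-flow equation of motion).
Only the baseline term changes: ΔPIP = ΔPEEP = 8 − 6 = 2.0 cmH2O.
Original PIP = 620/55.9 + 5.5×1.1833 + 6 = 23.599 cmH2O; new PIP = 23.599 + (2.0) = 25.599 cmH2O.

25.6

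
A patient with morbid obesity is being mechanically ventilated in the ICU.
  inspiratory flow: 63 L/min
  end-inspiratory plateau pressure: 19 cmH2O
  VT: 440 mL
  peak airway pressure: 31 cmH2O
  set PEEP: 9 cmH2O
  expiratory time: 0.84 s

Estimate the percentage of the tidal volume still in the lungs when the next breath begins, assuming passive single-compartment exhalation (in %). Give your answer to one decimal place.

18.8

Flow: 63 L/min ÷ 60 = 1.05 L/s.
R = (PIP − Pplat)/V̇ = (31 − 19) / 1.05 = 12.0/1.05 = 11.429 cmH2O·s/L.
C = Vt/(Pplat − PEEP) = 440.0 / (19 − 9) = 440.0/10.0 = 44.0 mL/cmH2O.
τ = R × C = 11.429 × 0.044 L/cmH2O = 0.5029 s.
Fraction remaining at end-expiration = e^(−Te/τ) = e^(−0.84/0.5029) = 0.1882 → 18.82%.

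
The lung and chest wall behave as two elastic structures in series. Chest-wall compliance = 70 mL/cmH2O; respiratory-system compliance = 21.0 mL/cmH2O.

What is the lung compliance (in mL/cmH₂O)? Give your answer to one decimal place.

30.0

1/CL = 1/Crs − 1/Ccw.
1/CL = 1/21.0 − 1/70 = 0.03333.
CL = 30.003 mL/cmH2O.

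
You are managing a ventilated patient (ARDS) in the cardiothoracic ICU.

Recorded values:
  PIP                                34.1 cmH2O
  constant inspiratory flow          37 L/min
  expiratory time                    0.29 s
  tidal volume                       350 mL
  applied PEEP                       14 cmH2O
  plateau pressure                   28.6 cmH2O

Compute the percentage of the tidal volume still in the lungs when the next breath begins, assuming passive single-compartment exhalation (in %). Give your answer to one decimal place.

25.8

Flow: 37 L/min ÷ 60 = 0.6167 L/s.
R = (PIP − Pplat)/V̇ = (34.1 − 28.6) / 0.6167 = 5.5/0.6167 = 8.918 cmH2O·s/L.
C = Vt/(Pplat − PEEP) = 350.0 / (28.6 − 14) = 350.0/14.6 = 23.973 mL/cmH2O.
τ = R × C = 8.918 × 0.02397 L/cmH2O = 0.2138 s.
Fraction remaining at end-expiration = e^(−Te/τ) = e^(−0.29/0.2138) = 0.2576 → 25.76%.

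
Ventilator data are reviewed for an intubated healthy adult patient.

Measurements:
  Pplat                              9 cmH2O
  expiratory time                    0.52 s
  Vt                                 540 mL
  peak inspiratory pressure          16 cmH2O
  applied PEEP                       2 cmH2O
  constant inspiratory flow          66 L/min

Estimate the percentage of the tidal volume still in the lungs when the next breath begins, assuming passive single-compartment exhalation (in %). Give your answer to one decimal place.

34.7

Flow: 66 L/min ÷ 60 = 1.1 L/s.
R = (PIP − Pplat)/V̇ = (16 − 9) / 1.1 = 7.0/1.1 = 6.364 cmH2O·s/L.
C = Vt/(Pplat − PEEP) = 540.0 / (9 − 2) = 540.0/7.0 = 77.143 mL/cmH2O.
τ = R × C = 6.364 × 0.07714 L/cmH2O = 0.4909 s.
Fraction remaining at end-expiration = e^(−Te/τ) = e^(−0.52/0.4909) = 0.3467 → 34.67%.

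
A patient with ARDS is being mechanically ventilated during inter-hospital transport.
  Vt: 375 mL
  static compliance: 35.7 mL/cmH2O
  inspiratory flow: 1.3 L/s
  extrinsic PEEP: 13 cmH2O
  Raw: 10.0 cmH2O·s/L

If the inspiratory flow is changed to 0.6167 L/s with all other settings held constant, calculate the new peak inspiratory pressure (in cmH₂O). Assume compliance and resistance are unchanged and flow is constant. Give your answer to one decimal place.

PIP = Vt/C + R·V̇ + PEEP (constant-flow equation of motion).
Only the resistive term changes: ΔPIP = R × ΔV̇ = 10.0 × (0.6167 − 1.3) = 10.0 × -0.6833 = -6.833 cmH2O.
Original PIP = 375/35.7 + 10.0×1.3 + 13 = 36.504 cmH2O; new PIP = 36.504 + (-6.833) = 29.671 cmH2O.

29.7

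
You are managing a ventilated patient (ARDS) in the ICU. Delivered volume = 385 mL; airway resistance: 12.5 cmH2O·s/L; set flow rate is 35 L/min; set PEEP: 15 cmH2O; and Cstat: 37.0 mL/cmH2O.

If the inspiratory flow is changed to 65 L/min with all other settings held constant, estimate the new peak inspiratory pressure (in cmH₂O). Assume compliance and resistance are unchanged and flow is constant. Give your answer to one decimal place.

Flow: 35 L/min ÷ 60 = 0.5833 L/s.
New flow: 65 L/min ÷ 60 = 1.0833 L/s.
PIP = Vt/C + R·V̇ + PEEP (constant-flow equation of motion).
Only the resistive term changes: ΔPIP = R × ΔV̇ = 12.5 × (1.0833 − 0.5833) = 12.5 × 0.5 = 6.25 cmH2O.
Original PIP = 385/37.0 + 12.5×0.5833 + 15 = 32.697 cmH2O; new PIP = 32.697 + (6.25) = 38.947 cmH2O.

38.9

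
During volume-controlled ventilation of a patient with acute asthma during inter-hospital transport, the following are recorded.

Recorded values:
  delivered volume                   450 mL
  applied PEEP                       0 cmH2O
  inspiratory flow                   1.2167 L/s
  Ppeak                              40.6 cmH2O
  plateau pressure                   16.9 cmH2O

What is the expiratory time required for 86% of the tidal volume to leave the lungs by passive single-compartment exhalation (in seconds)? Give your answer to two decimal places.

R = (PIP − Pplat)/V̇ = (40.6 − 16.9) / 1.2167 = 23.7/1.2167 = 19.479 cmH2O·s/L.
C = Vt/(Pplat − PEEP) = 450.0 / (16.9 − 0) = 450.0/16.9 = 26.627 mL/cmH2O.
τ = R × C = 19.479 × 0.02663 L/cmH2O = 0.5187 s.
t = −τ·ln(1 − 0.86) = −0.5187·ln(0.14) = 1.02 s.

1.02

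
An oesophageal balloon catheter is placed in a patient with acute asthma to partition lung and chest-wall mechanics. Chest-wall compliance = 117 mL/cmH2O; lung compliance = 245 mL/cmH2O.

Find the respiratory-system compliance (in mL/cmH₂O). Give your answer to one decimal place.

79.2

Lung and chest wall are elastances in series: 1/Crs = 1/CL + 1/Ccw.
1/Crs = 1/245 + 1/117 = 0.01263.
Crs = 79.177 mL/cmH2O.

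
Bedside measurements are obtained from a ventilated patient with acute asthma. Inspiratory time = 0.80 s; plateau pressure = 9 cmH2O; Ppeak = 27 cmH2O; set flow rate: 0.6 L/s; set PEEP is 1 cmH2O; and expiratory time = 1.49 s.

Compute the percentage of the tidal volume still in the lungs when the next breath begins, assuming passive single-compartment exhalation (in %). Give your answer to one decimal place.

Vt = flow × Ti = 0.6 L/s × 0.80 s × 1000 mL/L = 480.0 mL.
R = (PIP − Pplat)/V̇ = (27 − 9) / 0.6 = 18.0/0.6 = 30.0 cmH2O·s/L.
C = Vt/(Pplat − PEEP) = 480.0 / (9 − 1) = 480.0/8.0 = 60.0 mL/cmH2O.
τ = R × C = 30.0 × 0.06 L/cmH2O = 1.8 s.
Fraction remaining at end-expiration = e^(−Te/τ) = e^(−1.49/1.8) = 0.437 → 43.7%.

43.7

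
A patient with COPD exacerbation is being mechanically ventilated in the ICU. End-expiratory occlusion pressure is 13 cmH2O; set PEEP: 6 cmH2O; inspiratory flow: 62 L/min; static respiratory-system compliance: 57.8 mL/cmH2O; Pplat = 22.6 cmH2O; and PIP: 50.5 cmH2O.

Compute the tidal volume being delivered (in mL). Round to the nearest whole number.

End-expiratory occlusion gives total PEEP = 13 cmH2O (intrinsic PEEP = 13 − 6 = 7). Use total PEEP for the elastic gradient.
Vt = Cstat × (Pplat − PEEPtotal) = 57.8 × (22.6 − 13) = 57.8 × 9.6 = 554.88 mL.

555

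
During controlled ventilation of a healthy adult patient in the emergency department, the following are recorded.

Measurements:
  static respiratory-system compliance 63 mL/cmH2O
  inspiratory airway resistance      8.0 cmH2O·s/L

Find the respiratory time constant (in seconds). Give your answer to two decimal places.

τ = R × C = 8.0 × 63 mL/cmH2O = 8.0 × 0.063 L/cmH2O = 0.504 s.

0.50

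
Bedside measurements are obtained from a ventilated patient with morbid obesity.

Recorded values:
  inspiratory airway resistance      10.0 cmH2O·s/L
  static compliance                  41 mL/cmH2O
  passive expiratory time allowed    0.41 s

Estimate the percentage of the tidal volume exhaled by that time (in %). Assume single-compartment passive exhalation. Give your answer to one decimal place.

63.2

τ = R × C = 10.0 × 41 mL/cmH2O = 10.0 × 0.041 L/cmH2O = 0.41 s.
Passive exhalation: V(t)/V₀ = e^(−t/τ) = e^(−0.41/0.41) = 0.3679.
Fraction exhaled = 1 − 0.3679 = 0.6321 → 63.21%.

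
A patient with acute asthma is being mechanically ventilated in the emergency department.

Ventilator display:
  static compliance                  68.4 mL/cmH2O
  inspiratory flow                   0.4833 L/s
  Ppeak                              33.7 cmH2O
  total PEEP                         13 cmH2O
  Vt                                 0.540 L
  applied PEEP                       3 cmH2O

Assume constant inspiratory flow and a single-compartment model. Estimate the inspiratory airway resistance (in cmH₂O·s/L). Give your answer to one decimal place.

Total PEEP = 13 cmH2O (set 3 + intrinsic 10); this is the baseline alveolar pressure.
Equation of motion (constant flow): PIP = Vt/C + R·V̇ + PEEP.
R·V̇ = PIP − Vt/C − PEEP = 33.7 − 540/68.4 − 13 = 33.7 − 7.895 − 13 = 12.805 cmH2O.
R = 12.805 / 0.4833 = 26.495 cmH2O·s/L.

26.5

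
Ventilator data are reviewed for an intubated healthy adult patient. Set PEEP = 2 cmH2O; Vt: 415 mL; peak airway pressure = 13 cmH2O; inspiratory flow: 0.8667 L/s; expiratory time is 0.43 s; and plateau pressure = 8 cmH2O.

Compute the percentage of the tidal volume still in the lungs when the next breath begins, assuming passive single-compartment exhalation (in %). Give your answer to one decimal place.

R = (PIP − Pplat)/V̇ = (13 − 8) / 0.8667 = 5.0/0.8667 = 5.769 cmH2O·s/L.
C = Vt/(Pplat − PEEP) = 415.0 / (8 − 2) = 415.0/6.0 = 69.167 mL/cmH2O.
τ = R × C = 5.769 × 0.06917 L/cmH2O = 0.399 s.
Fraction remaining at end-expiration = e^(−Te/τ) = e^(−0.43/0.399) = 0.3404 → 34.04%.

34.0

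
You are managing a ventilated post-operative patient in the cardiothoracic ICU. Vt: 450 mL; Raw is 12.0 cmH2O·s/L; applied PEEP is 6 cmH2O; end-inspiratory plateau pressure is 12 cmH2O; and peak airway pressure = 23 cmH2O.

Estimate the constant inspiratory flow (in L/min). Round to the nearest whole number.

55

flow = (PIP − Pplat) / Raw = (23 − 12) / 12.0 = 0.9167 L/s × 60 = 55.002 L/min.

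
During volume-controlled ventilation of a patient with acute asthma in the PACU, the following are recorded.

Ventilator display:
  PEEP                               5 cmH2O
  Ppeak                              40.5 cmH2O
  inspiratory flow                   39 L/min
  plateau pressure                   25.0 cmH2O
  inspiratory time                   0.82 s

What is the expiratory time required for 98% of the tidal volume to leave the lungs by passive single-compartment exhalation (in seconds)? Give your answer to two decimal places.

Flow: 39 L/min ÷ 60 = 0.65 L/s.
Vt = flow × Ti = 0.65 L/s × 0.82 s × 1000 mL/L = 533.0 mL.
R = (PIP − Pplat)/V̇ = (40.5 − 25.0) / 0.65 = 15.5/0.65 = 23.846 cmH2O·s/L.
C = Vt/(Pplat − PEEP) = 533.0 / (25.0 − 5) = 533.0/20.0 = 26.65 mL/cmH2O.
τ = R × C = 23.846 × 0.02665 L/cmH2O = 0.6355 s.
t = −τ·ln(1 − 0.98) = −0.6355·ln(0.02) = 2.486 s.

2.49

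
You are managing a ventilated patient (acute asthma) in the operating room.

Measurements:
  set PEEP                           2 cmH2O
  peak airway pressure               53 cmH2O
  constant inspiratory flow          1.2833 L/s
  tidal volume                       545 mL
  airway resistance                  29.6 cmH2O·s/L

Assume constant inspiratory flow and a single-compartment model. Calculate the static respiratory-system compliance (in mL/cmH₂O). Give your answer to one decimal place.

41.9

Equation of motion (constant flow): PIP = Vt/C + R·V̇ + PEEP.
Vt/C = PIP − R·V̇ − PEEP = 53 − 29.6×1.2833 − 2 = 53 − 37.986 − 2 = 13.014 cmH2O.
C = Vt / 13.014 = 545 / 13.014 = 41.878 mL/cmH2O.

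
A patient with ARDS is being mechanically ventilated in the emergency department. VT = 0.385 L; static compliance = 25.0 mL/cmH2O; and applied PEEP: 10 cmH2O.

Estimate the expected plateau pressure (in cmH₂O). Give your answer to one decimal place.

Pplat = PEEP + Vt / Cstat = 10 + 385 / 25.0 = 10 + 15.4 = 25.4 cmH2O.

25.4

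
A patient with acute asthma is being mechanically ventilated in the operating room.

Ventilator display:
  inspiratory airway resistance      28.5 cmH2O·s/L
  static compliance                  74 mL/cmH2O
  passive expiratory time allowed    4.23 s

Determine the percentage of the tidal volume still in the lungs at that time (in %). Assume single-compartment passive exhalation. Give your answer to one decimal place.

τ = R × C = 28.5 × 74 mL/cmH2O = 28.5 × 0.074 L/cmH2O = 2.109 s.
Passive exhalation: V(t)/V₀ = e^(−t/τ) = e^(−4.23/2.109) = 0.1346.
Fraction remaining = 0.1346 → 13.46%.

13.5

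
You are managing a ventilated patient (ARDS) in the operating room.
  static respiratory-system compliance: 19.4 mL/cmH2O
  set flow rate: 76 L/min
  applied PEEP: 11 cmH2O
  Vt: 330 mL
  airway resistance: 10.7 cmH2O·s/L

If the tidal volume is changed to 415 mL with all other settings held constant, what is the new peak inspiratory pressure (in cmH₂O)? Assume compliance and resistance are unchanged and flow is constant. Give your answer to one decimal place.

45.9

Flow: 76 L/min ÷ 60 = 1.2667 L/s.
PIP = Vt/C + R·V̇ + PEEP (constant-flow equation of motion).
Only the elastic term changes: ΔPIP = ΔVt / C = (415 − 330) / 19.4 = 4.381 cmH2O.
Original PIP = 330/19.4 + 10.7×1.2667 + 11 = 41.564 cmH2O; new PIP = 41.564 + (4.381) = 45.945 cmH2O.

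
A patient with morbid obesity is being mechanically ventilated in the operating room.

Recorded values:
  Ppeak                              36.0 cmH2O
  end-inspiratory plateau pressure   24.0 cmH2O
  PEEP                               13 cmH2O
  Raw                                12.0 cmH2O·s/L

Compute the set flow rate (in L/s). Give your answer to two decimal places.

flow = (PIP − Pplat) / Raw = 12.0 / 12.0 = 1.0 L/s.

1.00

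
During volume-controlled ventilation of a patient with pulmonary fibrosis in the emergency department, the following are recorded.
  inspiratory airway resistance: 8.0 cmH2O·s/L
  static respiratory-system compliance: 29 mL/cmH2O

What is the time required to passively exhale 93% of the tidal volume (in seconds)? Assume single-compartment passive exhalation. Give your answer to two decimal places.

0.62

τ = R × C = 8.0 × 29 mL/cmH2O = 8.0 × 0.029 L/cmH2O = 0.232 s.
Exhaled fraction f = 1 − e^(−t/τ) → t = −τ·ln(1 − f) = −0.232·ln(0.07) = 0.6169 s.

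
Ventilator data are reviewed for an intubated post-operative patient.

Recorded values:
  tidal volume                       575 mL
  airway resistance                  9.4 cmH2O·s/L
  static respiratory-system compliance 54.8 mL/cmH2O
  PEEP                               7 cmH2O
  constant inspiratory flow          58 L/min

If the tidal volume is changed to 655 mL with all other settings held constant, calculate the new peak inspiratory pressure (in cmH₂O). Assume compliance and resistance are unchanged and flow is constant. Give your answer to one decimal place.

28.0

Flow: 58 L/min ÷ 60 = 0.9667 L/s.
PIP = Vt/C + R·V̇ + PEEP (constant-flow equation of motion).
Only the elastic term changes: ΔPIP = ΔVt / C = (655 − 575) / 54.8 = 1.46 cmH2O.
Original PIP = 575/54.8 + 9.4×0.9667 + 7 = 26.58 cmH2O; new PIP = 26.58 + (1.46) = 28.04 cmH2O.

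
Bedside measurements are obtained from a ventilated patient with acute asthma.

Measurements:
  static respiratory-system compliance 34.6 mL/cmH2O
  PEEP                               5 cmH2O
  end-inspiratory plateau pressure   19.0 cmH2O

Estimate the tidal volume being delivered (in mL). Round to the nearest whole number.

484

Vt = Cstat × (Pplat − PEEP) = 34.6 × (19.0 − 5) = 34.6 × 14.0 = 484.4 mL.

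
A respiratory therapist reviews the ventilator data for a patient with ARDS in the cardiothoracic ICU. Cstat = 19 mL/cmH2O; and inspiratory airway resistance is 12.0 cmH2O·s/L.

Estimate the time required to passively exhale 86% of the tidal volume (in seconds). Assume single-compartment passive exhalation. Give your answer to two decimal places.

0.45

τ = R × C = 12.0 × 19 mL/cmH2O = 12.0 × 0.019 L/cmH2O = 0.228 s.
Exhaled fraction f = 1 − e^(−t/τ) → t = −τ·ln(1 − f) = −0.228·ln(0.14) = 0.4483 s.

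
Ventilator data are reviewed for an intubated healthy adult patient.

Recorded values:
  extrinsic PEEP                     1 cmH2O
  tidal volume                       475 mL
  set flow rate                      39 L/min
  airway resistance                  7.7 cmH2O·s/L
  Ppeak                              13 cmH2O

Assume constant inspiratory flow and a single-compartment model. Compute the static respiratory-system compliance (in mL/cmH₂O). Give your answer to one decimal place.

Flow: 39 L/min ÷ 60 = 0.65 L/s.
Equation of motion (constant flow): PIP = Vt/C + R·V̇ + PEEP.
Vt/C = PIP − R·V̇ − PEEP = 13 − 7.7×0.65 − 1 = 13 − 5.005 − 1 = 6.995 cmH2O.
C = Vt / 6.995 = 475 / 6.995 = 67.906 mL/cmH2O.

67.9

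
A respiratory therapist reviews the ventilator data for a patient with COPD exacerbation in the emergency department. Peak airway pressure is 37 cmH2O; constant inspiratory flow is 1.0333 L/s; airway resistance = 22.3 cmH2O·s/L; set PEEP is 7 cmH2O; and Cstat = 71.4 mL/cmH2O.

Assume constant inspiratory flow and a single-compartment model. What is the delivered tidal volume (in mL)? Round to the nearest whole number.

497

Equation of motion (constant flow): PIP = Vt/C + R·V̇ + PEEP.
Vt/C = PIP − R·V̇ − PEEP = 37 − 23.043 − 7 = 6.957 cmH2O.
Vt = C × 6.957 = 71.4 × 6.957 = 496.73 mL.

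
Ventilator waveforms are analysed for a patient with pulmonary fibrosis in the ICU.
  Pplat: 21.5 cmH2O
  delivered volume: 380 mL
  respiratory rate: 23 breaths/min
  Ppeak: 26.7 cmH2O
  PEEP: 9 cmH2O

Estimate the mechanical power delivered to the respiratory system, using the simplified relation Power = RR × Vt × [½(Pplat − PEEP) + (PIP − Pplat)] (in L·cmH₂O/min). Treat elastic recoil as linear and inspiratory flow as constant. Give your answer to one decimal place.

Per-breath work = Vt × [½(Pplat−PEEP) + (PIP−Pplat)] = 0.380 × [0.5×12.5 + 5.2] = 0.380 × 11.45 = 4.351 L·cmH2O.
Power = 23 × 4.351 = 100.07 L·cmH2O/min.

100.1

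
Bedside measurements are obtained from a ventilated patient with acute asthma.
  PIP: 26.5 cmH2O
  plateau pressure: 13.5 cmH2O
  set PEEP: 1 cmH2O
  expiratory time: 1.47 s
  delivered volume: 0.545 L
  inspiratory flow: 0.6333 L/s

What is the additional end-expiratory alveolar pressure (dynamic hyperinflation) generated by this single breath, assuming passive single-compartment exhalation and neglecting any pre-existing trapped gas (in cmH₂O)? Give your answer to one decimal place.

R = (PIP − Pplat)/V̇ = (26.5 − 13.5) / 0.6333 = 13.0/0.6333 = 20.527 cmH2O·s/L.
C = Vt/(Pplat − PEEP) = 545.0 / (13.5 − 1) = 545.0/12.5 = 43.6 mL/cmH2O.
τ = R × C = 20.527 × 0.0436 L/cmH2O = 0.895 s.
Fraction remaining = e^(−Te/τ) = e^(−1.47/0.895) = 0.1935; trapped volume = 545.0 × 0.1935 = 105.46 mL.
Additional alveolar pressure from trapping ≈ V_trapped / C = 105.46 / 43.6 = 2.419 cmH2O.

2.4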